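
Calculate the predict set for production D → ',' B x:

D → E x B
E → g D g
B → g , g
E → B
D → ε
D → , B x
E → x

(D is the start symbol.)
PREDICT(D → ',' B x) = (FIRST(RHS) \ {ε}) ∪ (FOLLOW(D) if ε ∈ FIRST(RHS), i.e. RHS ⇒* ε)
FIRST(',' B x) = { ',' }
ε ∉ FIRST(',' B x), so FOLLOW(D) is not added.
PREDICT(D → ',' B x) = { ',' }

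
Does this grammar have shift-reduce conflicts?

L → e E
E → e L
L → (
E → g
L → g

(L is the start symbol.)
A shift-reduce conflict occurs when an LR(0) state has both:
  - a complete (reduce) item [A → α .] (dot at the end), and
  - a shift item [B → β . c γ] (dot before a terminal).

Augment with L' → L and build the canonical LR(0) collection (I0 = CLOSURE({[L' → . L]}), then GOTO on every symbol after a dot until no new states appear). It has 9 states:
  I0: { [L → . (], [L → . e E], [L → . g], [L' → . L] }  — shift
  I1: { [L → ( .] }  — reduce
  I2: { [L' → L .] }  — accept
  I3: { [E → . e L], [E → . g], [L → e . E] }  — shift
  I4: { [L → g .] }  — reduce
  I5: { [L → e E .] }  — reduce
  I6: { [E → e . L], [L → . (], [L → . e E], [L → . g] }  — shift
  I7: { [E → g .] }  — reduce
  I8: { [E → e L .] }  — reduce

No state contains both a complete item and a shift item.

Answer: No shift-reduce conflicts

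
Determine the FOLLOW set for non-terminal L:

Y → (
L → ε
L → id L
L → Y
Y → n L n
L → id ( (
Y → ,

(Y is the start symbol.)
{ 'n' }

To compute FOLLOW(L), find every occurrence of L on a right-hand side N → α L β: add FIRST(β) \ {ε}, and if β is empty or nullable also add FOLLOW(N). Iterate to a fixed point.

In L → id L: L is at the end; this adds FOLLOW(L) to itself — nothing new
In Y → n L n: L is followed by n, add FIRST(n) \ {ε} = { 'n' }

Taking the union: FOLLOW(L) = { 'n' }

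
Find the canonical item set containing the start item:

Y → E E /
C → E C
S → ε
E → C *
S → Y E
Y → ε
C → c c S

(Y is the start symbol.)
{ [C → . E C], [C → . c c S], [E → . C *], [Y → . E E /], [Y → .], [Y' → . Y] }

First, augment the grammar with Y' → Y
I₀ = CLOSURE({ [Y' → . Y] }):
  [Y' → . Y] has the dot before Y: add [Y → . E E /], [Y → .]
  [Y → . E E /] has the dot before E: add [E → . C *]
  [E → . C *] has the dot before C: add [C → . E C], [C → . c c S]
No further items can be added.

I₀ = { [C → . E C], [C → . c c S], [E → . C *], [Y → . E E /], [Y → .], [Y' → . Y] }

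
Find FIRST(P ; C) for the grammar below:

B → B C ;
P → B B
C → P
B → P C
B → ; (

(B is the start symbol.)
{ ';' }

FIRST sets of the non-terminals involved (from the grammar, by fixed-point iteration):
  FIRST(P) = { ';' }

To compute FIRST(P ; C), process the symbols left to right:
Symbol P is a non-terminal. Add FIRST(P) \ {ε} = { ';' }
P is not nullable (ε ∉ FIRST(P)), so stop here.
FIRST(P ; C) = { ';' }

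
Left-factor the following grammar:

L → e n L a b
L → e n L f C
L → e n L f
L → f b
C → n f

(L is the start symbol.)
L → e n L L'
L' → a b
L' → f L''
L'' → C
L'' → ε
L → f b
C → n f

Left-factoring transforms A → αβ₁ | αβ₂ into A → αA' and A' → β₁ | β₂
(α is the longest common prefix among the alternatives). Repeat until
no nonterminal has two alternatives with a common prefix.

Round 1: L has alternatives sharing prefix 'e n L'. Introduce L': L → e n L L'
  Add: L' → a b
  Add: L' → f C
  Add: L' → f

Round 2: L' has alternatives sharing prefix 'f'. Introduce L'': L' → f L''
  Add: L'' → C
  Add: L'' → ε

No remaining common prefixes — done.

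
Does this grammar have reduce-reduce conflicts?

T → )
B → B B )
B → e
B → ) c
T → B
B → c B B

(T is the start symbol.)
Augment with T' → T and build the canonical LR(0) collection (I0 = CLOSURE({[T' → . T]}), then GOTO on every symbol after a dot until no new states appear). It has 12 states:
  I0: { [B → . ) c], [B → . B B )], [B → . c B B], [B → . e], [T → . )], [T → . B], [T' → . T] }  — shift
  I1: { [B → ) . c], [T → ) .] }  — shift, reduce
  I2: { [B → . ) c], [B → . B B )], [B → . c B B], [B → . e], [B → B . B )], [T → B .] }  — shift, reduce
  I3: { [T' → T .] }  — accept
  I4: { [B → . ) c], [B → . B B )], [B → . c B B], [B → . e], [B → c . B B] }  — shift
  I5: { [B → e .] }  — reduce
  I6: { [B → ) . c] }  — shift
  I7: { [B → . ) c], [B → . B B )], [B → . c B B], [B → . e], [B → B . B )], [B → c B . B] }  — shift
  I8: { [B → . ) c], [B → . B B )], [B → . c B B], [B → . e], [B → B . B )], [B → B B . )], [B → c B B .] }  — shift, reduce
  I9: { [B → ) . c], [B → B B ) .] }  — shift, reduce
  I10: { [B → . ) c], [B → . B B )], [B → . c B B], [B → . e], [B → B . B )], [B → B B . )] }  — shift
  I11: { [B → ) c .] }  — reduce

No state contains more than one complete item.

Answer: No reduce-reduce conflicts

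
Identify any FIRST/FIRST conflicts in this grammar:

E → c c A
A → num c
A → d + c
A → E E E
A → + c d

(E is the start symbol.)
No FIRST/FIRST conflicts.

A FIRST/FIRST conflict occurs when two productions N → α and N → β for the same non-terminal have FIRST(α) ∩ FIRST(β) ≠ ∅ (with ε ∈ FIRST of a nullable right-hand side, so two nullable alternatives also conflict).

FIRST sets of the non-terminals at (or reachable through a nullable prefix from) the front of some alternative:
  FIRST(E) = { 'c' }

Productions for A:
  A → num c: FIRST = { 'num' }
  A → d + c: FIRST = { 'd' }
  A → E E E: FIRST = { 'c' }
  A → + c d: FIRST = { '+' }
E has only one production, so no FIRST/FIRST conflict is possible there.

All alternatives of each non-terminal have pairwise disjoint FIRST sets.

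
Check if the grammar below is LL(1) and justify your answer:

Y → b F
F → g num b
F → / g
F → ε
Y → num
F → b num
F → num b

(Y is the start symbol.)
Relevant sets:
  FOLLOW(F) = { $ }

For Y:
  PREDICT(Y → b F) = { 'b' }
  PREDICT(Y → num) = { 'num' }
For F:
  PREDICT(F → g num b) = { 'g' }
  PREDICT(F → '/' g) = { '/' }
  PREDICT(F → ε) = { $ }
  PREDICT(F → b num) = { 'b' }
  PREDICT(F → num b) = { 'num' }

All predict sets are disjoint. The grammar IS LL(1).

Answer: Yes, the grammar is LL(1).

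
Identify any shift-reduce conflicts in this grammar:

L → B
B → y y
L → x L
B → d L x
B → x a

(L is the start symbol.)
No shift-reduce conflicts

Augment with L' → L and build the canonical LR(0) collection (I0 = CLOSURE({[L' → . L]}), then GOTO on every symbol after a dot until no new states appear). It has 11 states:
  I0: { [B → . d L x], [B → . x a], [B → . y y], [L → . B], [L → . x L], [L' → . L] }  — shift
  I1: { [L → B .] }  — reduce
  I2: { [L' → L .] }  — accept
  I3: { [B → . d L x], [B → . x a], [B → . y y], [B → d . L x], [L → . B], [L → . x L] }  — shift
  I4: { [B → . d L x], [B → . x a], [B → . y y], [B → x . a], [L → . B], [L → . x L], [L → x . L] }  — shift
  I5: { [B → y . y] }  — shift
  I6: { [B → y y .] }  — reduce
  I7: { [L → x L .] }  — reduce
  I8: { [B → x a .] }  — reduce
  I9: { [B → d L . x] }  — shift
  I10: { [B → d L x .] }  — reduce

No state contains both a complete item and a shift item.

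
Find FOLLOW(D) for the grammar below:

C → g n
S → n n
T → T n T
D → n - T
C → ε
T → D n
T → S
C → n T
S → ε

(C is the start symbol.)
{ 'n' }

In T → D n: D is followed by n, add FIRST(n) \ {ε} = { 'n' }

Taking the union: FOLLOW(D) = { 'n' }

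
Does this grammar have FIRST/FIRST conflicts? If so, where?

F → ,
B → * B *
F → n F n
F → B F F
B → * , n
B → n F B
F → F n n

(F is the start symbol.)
A FIRST/FIRST conflict occurs when two productions N → α and N → β for the same non-terminal have FIRST(α) ∩ FIRST(β) ≠ ∅ (with ε ∈ FIRST of a nullable right-hand side, so two nullable alternatives also conflict).

FIRST sets of the non-terminals at (or reachable through a nullable prefix from) the front of some alternative:
  FIRST(B) = { '*', 'n' }
  FIRST(F) = { '*', ',', 'n' }

Productions for F:
  F → ,: FIRST = { ',' }
  F → n F n: FIRST = { 'n' }
  F → B F F: FIRST = { '*', 'n' }
  F → F n n: FIRST = { '*', ',', 'n' }
Productions for B:
  B → * B *: FIRST = { '*' }
  B → * , n: FIRST = { '*' }
  B → n F B: FIRST = { 'n' }

Conflict for F: F → , and F → F n n
  Overlap: { ',' }
Conflict for F: F → n F n and F → B F F
  Overlap: { 'n' }
Conflict for F: F → n F n and F → F n n
  Overlap: { 'n' }
Conflict for F: F → B F F and F → F n n
  Overlap: { '*', 'n' }
Conflict for B: B → * B * and B → * , n
  Overlap: { '*' }

Answer: Yes. F → ',' / F → F n n on { ',' }; F → n F n / F → B F F on { 'n' }; F → n F n / F → F n n on { 'n' }; F → B F F / F → F n n on { '*', 'n' }; B → '*' B '*' / B → '*' ',' n on { '*' }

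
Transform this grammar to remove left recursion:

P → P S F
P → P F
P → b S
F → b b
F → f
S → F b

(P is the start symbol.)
P → b S P'
P' → S F P'
P' → F P'
P' → ε
F → b b
F → f
S → F b

P is directly left-recursive. The standard transformation for
  A → A α₁ | ... | A α_m | β₁ | ... | β_n
is
  A  → β₁ A' | ... | β_n A'
  A' → α₁ A' | ... | α_m A' | ε

P → b S becomes P → b S P'
P → P S F becomes P' → S F P'
P → P F becomes P' → F P'
Add P' → ε

Productions for other non-terminals are unchanged:
  F → b b
  F → f
  S → F b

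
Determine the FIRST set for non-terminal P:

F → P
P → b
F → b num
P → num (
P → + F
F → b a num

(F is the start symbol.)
{ '+', 'b', 'num' }

From P → b:
  - b is a terminal: add 'b' and stop
From P → num (:
  - num is a terminal: add 'num' and stop
From P → + F:
  - '+' is a terminal: add '+' and stop

Collecting: FIRST(P) = { '+', 'b', 'num' }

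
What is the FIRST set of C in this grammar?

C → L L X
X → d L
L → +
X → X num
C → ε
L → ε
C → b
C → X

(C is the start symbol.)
{ '+', 'b', 'd', ε }

To compute FIRST(C), examine every production with C on the left-hand side, reading each right-hand side left to right until a non-nullable symbol is reached.

FIRST sets of the other non-terminals involved (by the same procedure, iterated to a fixed point):
  FIRST(L) = { '+', ε }
  FIRST(X) = { 'd' }

From C → L L X:
  - L is a non-terminal: add FIRST(L) \ {ε} = { '+' }
    L is nullable, so continue to the next symbol
  - L is a non-terminal: add FIRST(L) \ {ε} = { '+' }
    L is nullable, so continue to the next symbol
  - X is a non-terminal: add FIRST(X) \ {ε} = { 'd' }
    X is not nullable, so stop
From C → ε:
  - ε-production, so ε ∈ FIRST(C)
From C → b:
  - b is a terminal: add 'b' and stop
From C → X:
  - X is a non-terminal: add FIRST(X) \ {ε} = { 'd' }
    X is not nullable, so stop

Collecting: FIRST(C) = { '+', 'b', 'd', ε }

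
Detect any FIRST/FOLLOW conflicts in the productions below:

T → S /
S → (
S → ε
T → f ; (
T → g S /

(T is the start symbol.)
No FIRST/FOLLOW conflicts.

Nullable non-terminals: S.

S: nullable alternative(s) S → ε; FOLLOW(S) = { '/' }
  S → (: FIRST \ {ε} = { '(' } — disjoint from FOLLOW(S)
  S → ε: FIRST \ {ε} = { } — this is the only nullable alternative, skip

T has no nullable alternative, so no FIRST/FOLLOW check is needed there.

No FIRST/FOLLOW conflicts found.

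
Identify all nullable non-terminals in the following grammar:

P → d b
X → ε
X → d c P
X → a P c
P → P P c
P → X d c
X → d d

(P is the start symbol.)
A non-terminal is nullable if it can derive ε (the empty string): either it has an ε-production, or it has a production whose right-hand side consists entirely of nullable non-terminals.

ε-productions: X → ε
So X is immediately nullable.
No further non-terminal can be added: every production for the remaining non-terminals contains a terminal or a non-nullable non-terminal.
Nullable = { 'X' }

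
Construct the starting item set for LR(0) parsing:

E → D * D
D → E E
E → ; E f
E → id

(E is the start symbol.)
{ [D → . E E], [E → . ; E f], [E → . D * D], [E → . id], [E' → . E] }

First, augment the grammar with E' → E
I₀ = CLOSURE({ [E' → . E] }):
  [E' → . E] has the dot before E: add [E → . D * D], [E → . ; E f], [E → . id]
  [E → . D * D] has the dot before D: add [D → . E E]
No further items can be added.

I₀ = { [D → . E E], [E → . ; E f], [E → . D * D], [E → . id], [E' → . E] }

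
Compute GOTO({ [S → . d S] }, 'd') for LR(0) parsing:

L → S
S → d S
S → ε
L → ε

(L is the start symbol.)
{ [S → . d S], [S → .], [S → d . S] }

GOTO(I, 'd') = CLOSURE({ [A → αX.β] : [A → α.Xβ] ∈ I, X = 'd' })

Items with dot before 'd', with the dot advanced:
  [S → . d S] → [S → d . S]
Closure of the advanced items:
  [S → d . S] has the dot before S: add [S → . d S], [S → .]

GOTO = { [S → . d S], [S → .], [S → d . S] }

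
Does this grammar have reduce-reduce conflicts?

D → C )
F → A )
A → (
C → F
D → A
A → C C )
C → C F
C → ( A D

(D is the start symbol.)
Yes — I9: [C → C F .] vs [C → F .]

A reduce-reduce conflict occurs when an LR(0) state has two complete items [A → α .] and [B → β .] — both call for a reduction, and with no lookahead the parser cannot choose between them.

Augment with D' → D and build the canonical LR(0) collection (I0 = CLOSURE({[D' → . D]}), then GOTO on every symbol after a dot until no new states appear). It has 15 states:
  I0: { [A → . (], [A → . C C )], [C → . ( A D], [C → . C F], [C → . F], [D → . A], [D → . C )], [D' → . D], [F → . A )] }  — shift
  I1: { [A → ( .], [A → . (], [A → . C C )], [C → ( . A D], [C → . ( A D], [C → . C F], [C → . F], [F → . A )] }  — shift, reduce
  I2: { [D → A .], [F → A . )] }  — shift, reduce
  I3: { [A → . (], [A → . C C )], [A → C . C )], [C → . ( A D], [C → . C F], [C → . F], [C → C . F], [D → C . )], [F → . A )] }  — shift
  I4: { [D' → D .] }  — accept
  I5: { [C → F .] }  — reduce
  I6: { [D → C ) .] }  — reduce
  I7: { [F → A . )] }  — shift
  I8: { [A → . (], [A → . C C )], [A → C . C )], [A → C C . )], [C → . ( A D], [C → . C F], [C → . F], [C → C . F], [F → . A )] }  — shift
  I9: { [C → C F .], [C → F .] }  — 2 reduces
  I10: { [A → C C ) .] }  — reduce
  I11: { [F → A ) .] }  — reduce
  I12: { [A → . (], [A → . C C )], [C → ( A . D], [C → . ( A D], [C → . C F], [C → . F], [D → . A], [D → . C )], [F → . A )], [F → A . )] }  — shift
  I13: { [A → . (], [A → . C C )], [A → C . C )], [C → . ( A D], [C → . C F], [C → . F], [C → C . F], [F → . A )] }  — shift
  I14: { [C → ( A D .] }  — reduce

I9 contains complete items [C → C F .], [C → F .] — reduce-reduce conflict.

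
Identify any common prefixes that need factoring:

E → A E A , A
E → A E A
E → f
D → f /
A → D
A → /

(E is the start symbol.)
Yes, E has productions with common prefix 'A E A'

Left-factoring is needed when two productions for the same non-terminal
share a common prefix on the right-hand side.

Productions for E:
  E → A E A , A
  E → A E A
  E → f
Productions for A:
  A → D
  A → /

Found common prefix 'A E A' in productions for E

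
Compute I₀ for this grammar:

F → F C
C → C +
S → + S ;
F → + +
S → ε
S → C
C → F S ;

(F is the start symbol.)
First, augment the grammar with F' → F
I₀ = CLOSURE({ [F' → . F] }):
  [F' → . F] has the dot before F: add [F → . F C], [F → . + +]
No further items can be added.

I₀ = { [F → . + +], [F → . F C], [F' → . F] }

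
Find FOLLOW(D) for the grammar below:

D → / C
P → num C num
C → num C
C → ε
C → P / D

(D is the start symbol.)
To compute FOLLOW(D), find every occurrence of D on a right-hand side N → α D β: add FIRST(β) \ {ε}, and if β is empty or nullable also add FOLLOW(N). Iterate to a fixed point.

D is the start symbol, so $ ∈ FOLLOW(D).
In C → P / D: D is at the end, add FOLLOW(C)

The FOLLOW sets referred to above (computed the same way, to a fixed point):
  FOLLOW(C) = { $, 'num' }

Taking the union: FOLLOW(D) = { $, 'num' }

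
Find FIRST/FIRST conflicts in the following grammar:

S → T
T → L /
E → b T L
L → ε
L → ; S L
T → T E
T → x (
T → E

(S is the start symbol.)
Yes. T → L '/' / T → T E on { '/', ';' }; T → T E / T → x '(' on { 'x' }; T → T E / T → E on { 'b' }

FIRST sets of the non-terminals at (or reachable through a nullable prefix from) the front of some alternative:
  FIRST(L) = { ';', ε }
  FIRST(T) = { '/', ';', 'b', 'x' }
  FIRST(E) = { 'b' }

Productions for T:
  T → L /: FIRST = { '/', ';' }
  T → T E: FIRST = { '/', ';', 'b', 'x' }
  T → x (: FIRST = { 'x' }
  T → E: FIRST = { 'b' }
Productions for L:
  L → ε: FIRST = { ε }
  L → ; S L: FIRST = { ';' }
S, E have only one production, so no FIRST/FIRST conflict is possible there.

Conflict for T: T → L / and T → T E
  Overlap: { '/', ';' }
Conflict for T: T → T E and T → x (
  Overlap: { 'x' }
Conflict for T: T → T E and T → E
  Overlap: { 'b' }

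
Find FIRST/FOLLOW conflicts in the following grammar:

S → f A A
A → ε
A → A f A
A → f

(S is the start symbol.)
Yes. A → A f A with FOLLOW(A) on { 'f' }; A → f with FOLLOW(A) on { 'f' }

A FIRST/FOLLOW conflict occurs when a non-terminal N has a nullable alternative N → β (β ⇒* ε) and another alternative N → α with FIRST(α) ∩ FOLLOW(N) ≠ ∅: on such a lookahead the parser cannot decide between expanding α and letting N vanish via β.

Nullable non-terminals: A.
FIRST sets used below: FIRST(A) = { 'f', ε }

A: nullable alternative(s) A → ε; FOLLOW(A) = { $, 'f' }
  A → ε: FIRST \ {ε} = { } — this is the only nullable alternative, skip
  A → A f A: FIRST \ {ε} = { 'f' } — overlaps FOLLOW(A) on { 'f' }: CONFLICT
  A → f: FIRST \ {ε} = { 'f' } — overlaps FOLLOW(A) on { 'f' }: CONFLICT

S has no nullable alternative, so no FIRST/FOLLOW check is needed there.

So the grammar has 2 FIRST/FOLLOW conflicts (marked CONFLICT above).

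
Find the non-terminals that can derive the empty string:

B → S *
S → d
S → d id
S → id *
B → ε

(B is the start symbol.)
{ 'B' }

A non-terminal is nullable if it can derive ε (the empty string): either it has an ε-production, or it has a production whose right-hand side consists entirely of nullable non-terminals.

ε-productions: B → ε
So B is immediately nullable.
No further non-terminal can be added: every production for the remaining non-terminals contains a terminal or a non-nullable non-terminal.
Nullable = { 'B' }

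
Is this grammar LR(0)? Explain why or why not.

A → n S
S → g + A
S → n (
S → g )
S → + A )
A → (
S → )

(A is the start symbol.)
A grammar is LR(0) if no state in the canonical LR(0) collection has:
  - both a shift item (dot before a terminal) and a complete item (shift-reduce conflict), or
  - two or more complete items (reduce-reduce conflict; the accept item [A' → A .] counts as a complete item here).

Augment with A' → A and build the canonical LR(0) collection (I0 = CLOSURE({[A' → . A]}), then GOTO on every symbol after a dot until no new states appear). It has 15 states:
  I0: { [A → . (], [A → . n S], [A' → . A] }  — shift
  I1: { [A → ( .] }  — reduce
  I2: { [A' → A .] }  — accept
  I3: { [A → n . S], [S → . )], [S → . + A )], [S → . g )], [S → . g + A], [S → . n (] }  — shift
  I4: { [S → ) .] }  — reduce
  I5: { [A → . (], [A → . n S], [S → + . A )] }  — shift
  I6: { [A → n S .] }  — reduce
  I7: { [S → g . )], [S → g . + A] }  — shift
  I8: { [S → n . (] }  — shift
  I9: { [S → n ( .] }  — reduce
  I10: { [S → g ) .] }  — reduce
  I11: { [A → . (], [A → . n S], [S → g + . A] }  — shift
  I12: { [S → g + A .] }  — reduce
  I13: { [S → + A . )] }  — shift
  I14: { [S → + A ) .] }  — reduce

Every state is either a pure shift/goto state or contains exactly one complete item and nothing to shift — no conflicts. The grammar is LR(0).

Answer: Yes, the grammar is LR(0)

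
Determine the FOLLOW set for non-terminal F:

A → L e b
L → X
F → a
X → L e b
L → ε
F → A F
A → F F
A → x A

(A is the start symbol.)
{ $, 'a', 'e', 'x' }

To compute FOLLOW(F), find every occurrence of F on a right-hand side N → α F β: add FIRST(β) \ {ε}, and if β is empty or nullable also add FOLLOW(N). Iterate to a fixed point.

In F → A F: F is at the end; this adds FOLLOW(F) to itself — nothing new
In A → F F: F is followed by F, add FIRST(F) \ {ε} = { 'a', 'e', 'x' }
In A → F F: F is at the end, add FOLLOW(A)

The FOLLOW sets referred to above (computed the same way, to a fixed point):
  FOLLOW(A) = { $, 'a', 'e', 'x' }

Taking the union: FOLLOW(F) = { $, 'a', 'e', 'x' }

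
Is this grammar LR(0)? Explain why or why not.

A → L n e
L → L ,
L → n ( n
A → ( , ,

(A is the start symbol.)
Yes, the grammar is LR(0)

Augment with A' → A and build the canonical LR(0) collection (I0 = CLOSURE({[A' → . A]}), then GOTO on every symbol after a dot until no new states appear). It has 12 states:
  I0: { [A → . ( , ,], [A → . L n e], [A' → . A], [L → . L ,], [L → . n ( n] }  — shift
  I1: { [A → ( . , ,] }  — shift
  I2: { [A' → A .] }  — accept
  I3: { [A → L . n e], [L → L . ,] }  — shift
  I4: { [L → n . ( n] }  — shift
  I5: { [L → n ( . n] }  — shift
  I6: { [L → n ( n .] }  — reduce
  I7: { [L → L , .] }  — reduce
  I8: { [A → L n . e] }  — shift
  I9: { [A → L n e .] }  — reduce
  I10: { [A → ( , . ,] }  — shift
  I11: { [A → ( , , .] }  — reduce

Every state is either a pure shift/goto state or contains exactly one complete item and nothing to shift — no conflicts. The grammar is LR(0).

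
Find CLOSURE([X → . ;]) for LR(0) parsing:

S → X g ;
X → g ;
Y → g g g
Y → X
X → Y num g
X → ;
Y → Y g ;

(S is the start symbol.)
{ [X → . ;] }

Start with: [X → . ;]
The dot precedes the terminal ';', so nothing is added.

CLOSURE = { [X → . ;] }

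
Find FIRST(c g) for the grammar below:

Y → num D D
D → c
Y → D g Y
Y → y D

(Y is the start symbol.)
To compute FIRST(c g), process the symbols left to right:
Symbol c is a terminal. Add 'c' and stop.
FIRST(c g) = { 'c' }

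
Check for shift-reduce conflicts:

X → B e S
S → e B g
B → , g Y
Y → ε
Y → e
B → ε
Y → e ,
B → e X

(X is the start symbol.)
Yes — I0: [B → .] vs [B → . , g Y]; I4: [B → .] vs [B → . , g Y]; I8: [B → .] vs [B → . , g Y]; I11: [Y → .] vs [Y → . e]; I13: [Y → e .] vs [Y → e . ,]

Augment with X' → X and build the canonical LR(0) collection (I0 = CLOSURE({[X' → . X]}), then GOTO on every symbol after a dot until no new states appear). It has 15 states:
  I0: { [B → . , g Y], [B → . e X], [B → .], [X → . B e S], [X' → . X] }  — shift, reduce
  I1: { [B → , . g Y] }  — shift
  I2: { [X → B . e S] }  — shift
  I3: { [X' → X .] }  — accept
  I4: { [B → . , g Y], [B → . e X], [B → .], [B → e . X], [X → . B e S] }  — shift, reduce
  I5: { [B → e X .] }  — reduce
  I6: { [S → . e B g], [X → B e . S] }  — shift
  I7: { [X → B e S .] }  — reduce
  I8: { [B → . , g Y], [B → . e X], [B → .], [S → e . B g] }  — shift, reduce
  I9: { [S → e B . g] }  — shift
  I10: { [S → e B g .] }  — reduce
  I11: { [B → , g . Y], [Y → . e ,], [Y → . e], [Y → .] }  — shift, reduce
  I12: { [B → , g Y .] }  — reduce
  I13: { [Y → e . ,], [Y → e .] }  — shift, reduce
  I14: { [Y → e , .] }  — reduce

I0 contains reduce item [B → .] and shift items [B → . , g Y], [B → . e X] — shift-reduce conflict.
I4 contains reduce item [B → .] and shift items [B → . , g Y], [B → . e X] — shift-reduce conflict.
I8 contains reduce item [B → .] and shift items [B → . , g Y], [B → . e X] — shift-reduce conflict.
I11 contains reduce item [Y → .] and shift items [Y → . e], [Y → . e ,] — shift-reduce conflict.
I13 contains reduce item [Y → e .] and shift item [Y → e . ,] — shift-reduce conflict.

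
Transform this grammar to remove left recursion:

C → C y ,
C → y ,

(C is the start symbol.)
C → y , C'
C' → y , C'
C' → ε

C is directly left-recursive. The standard transformation for
  A → A α₁ | ... | A α_m | β₁ | ... | β_n
is
  A  → β₁ A' | ... | β_n A'
  A' → α₁ A' | ... | α_m A' | ε

C → y , becomes C → y , C'
C → C y , becomes C' → y , C'
Add C' → ε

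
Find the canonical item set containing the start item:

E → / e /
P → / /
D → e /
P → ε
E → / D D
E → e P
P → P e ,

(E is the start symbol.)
First, augment the grammar with E' → E
I₀ = CLOSURE({ [E' → . E] }):
  [E' → . E] has the dot before E: add [E → . / e /], [E → . / D D], [E → . e P]
No further items can be added.

I₀ = { [E → . / D D], [E → . / e /], [E → . e P], [E' → . E] }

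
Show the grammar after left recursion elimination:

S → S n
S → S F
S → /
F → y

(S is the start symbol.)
S → / S'
S' → n S'
S' → F S'
S' → ε
F → y

S is directly left-recursive. The standard transformation for
  A → A α₁ | ... | A α_m | β₁ | ... | β_n
is
  A  → β₁ A' | ... | β_n A'
  A' → α₁ A' | ... | α_m A' | ε

S → / becomes S → / S'
S → S n becomes S' → n S'
S → S F becomes S' → F S'
Add S' → ε

Productions for other non-terminals are unchanged:
  F → y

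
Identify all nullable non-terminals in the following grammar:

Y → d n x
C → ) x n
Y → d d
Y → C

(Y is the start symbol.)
There are no ε-productions, so no non-terminal can derive ε.
No non-terminals are nullable.

Answer: None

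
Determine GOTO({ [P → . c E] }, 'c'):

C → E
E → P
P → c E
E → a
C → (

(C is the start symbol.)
{ [E → . P], [E → . a], [P → . c E], [P → c . E] }

GOTO(I, 'c') = CLOSURE({ [A → αX.β] : [A → α.Xβ] ∈ I, X = 'c' })

Items with dot before 'c', with the dot advanced:
  [P → . c E] → [P → c . E]
Closure of the advanced items:
  [P → c . E] has the dot before E: add [E → . P], [E → . a]
  [E → . P] has the dot before P: add [P → . c E]

GOTO = { [E → . P], [E → . a], [P → . c E], [P → c . E] }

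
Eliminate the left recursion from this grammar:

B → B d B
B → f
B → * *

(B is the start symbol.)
B → f B'
B → * * B'
B' → d B B'
B' → ε

B is directly left-recursive. The standard transformation for
  A → A α₁ | ... | A α_m | β₁ | ... | β_n
is
  A  → β₁ A' | ... | β_n A'
  A' → α₁ A' | ... | α_m A' | ε

B → f becomes B → f B'
B → * * becomes B → * * B'
B → B d B becomes B' → d B B'
Add B' → ε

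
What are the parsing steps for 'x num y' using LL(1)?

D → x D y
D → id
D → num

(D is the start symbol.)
LL(1) parsing maintains a stack (initially the start symbol over $) and the input. At each step: if the stack top is a terminal, match it against the current input token; if it is a non-terminal N, replace it with the RHS of M[N, lookahead] (the unique production whose predict set contains the lookahead).

Stack is shown with the top on the left.

Stack    Input      Action
--------------------------
D $      x num y $  output D → x D y
x D y $  x num y $  match 'x'
D y $    num y $    output D → num
num y $  num y $    match 'num'
y $      y $        match 'y'
$        $          accept

The string is accepted.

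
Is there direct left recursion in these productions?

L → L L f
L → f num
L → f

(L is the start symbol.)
Direct left recursion occurs when N → N α for some non-terminal N (the right-hand side begins with the left-hand side itself).

L → L L f: LEFT RECURSIVE (starts with L)
L → f num: starts with f
L → f: starts with f

The grammar has direct left recursion on: L.

Answer: Yes, L is left-recursive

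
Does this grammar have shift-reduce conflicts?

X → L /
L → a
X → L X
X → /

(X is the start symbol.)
Augment with X' → X and build the canonical LR(0) collection (I0 = CLOSURE({[X' → . X]}), then GOTO on every symbol after a dot until no new states appear). It has 7 states:
  I0: { [L → . a], [X → . /], [X → . L /], [X → . L X], [X' → . X] }  — shift
  I1: { [X → / .] }  — reduce
  I2: { [L → . a], [X → . /], [X → . L /], [X → . L X], [X → L . /], [X → L . X] }  — shift
  I3: { [X' → X .] }  — accept
  I4: { [L → a .] }  — reduce
  I5: { [X → / .], [X → L / .] }  — 2 reduces
  I6: { [X → L X .] }  — reduce

No state contains both a complete item and a shift item.

Answer: No shift-reduce conflicts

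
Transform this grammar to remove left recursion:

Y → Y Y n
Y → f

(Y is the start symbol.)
Y is directly left-recursive. The standard transformation for
  A → A α₁ | ... | A α_m | β₁ | ... | β_n
is
  A  → β₁ A' | ... | β_n A'
  A' → α₁ A' | ... | α_m A' | ε

Y → f becomes Y → f Y'
Y → Y Y n becomes Y' → Y n Y'
Add Y' → ε

Resulting grammar:
Y → f Y'
Y' → Y n Y'
Y' → ε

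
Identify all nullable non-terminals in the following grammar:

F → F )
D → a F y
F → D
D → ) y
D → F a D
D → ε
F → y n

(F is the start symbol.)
ε-productions: D → ε
So D is immediately nullable.
F → D: every symbol on the right is nullable, so F is nullable too.
Every non-terminal is now nullable.
Nullable = { 'D', 'F' }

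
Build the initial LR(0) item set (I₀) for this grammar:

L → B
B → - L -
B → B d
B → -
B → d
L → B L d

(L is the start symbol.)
{ [B → . - L -], [B → . -], [B → . B d], [B → . d], [L → . B L d], [L → . B], [L' → . L] }

First, augment the grammar with L' → L
I₀ = CLOSURE({ [L' → . L] }):
  [L' → . L] has the dot before L: add [L → . B], [L → . B L d]
  [L → . B] has the dot before B: add [B → . - L -], [B → . B d], [B → . -], [B → . d]
No further items can be added.

I₀ = { [B → . - L -], [B → . -], [B → . B d], [B → . d], [L → . B L d], [L → . B], [L' → . L] }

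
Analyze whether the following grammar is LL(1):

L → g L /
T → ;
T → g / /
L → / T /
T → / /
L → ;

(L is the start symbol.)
A grammar is LL(1) if for each non-terminal N with multiple productions, the predict sets of those productions are pairwise disjoint, where PREDICT(N → α) = (FIRST(α) \ {ε}) ∪ (FOLLOW(N) if α ⇒* ε).

For L:
  PREDICT(L → g L '/') = { 'g' }
  PREDICT(L → '/' T '/') = { '/' }
  PREDICT(L → ';') = { ';' }
For T:
  PREDICT(T → ';') = { ';' }
  PREDICT(T → g '/' '/') = { 'g' }
  PREDICT(T → '/' '/') = { '/' }

All predict sets are disjoint. The grammar IS LL(1).

Answer: Yes, the grammar is LL(1).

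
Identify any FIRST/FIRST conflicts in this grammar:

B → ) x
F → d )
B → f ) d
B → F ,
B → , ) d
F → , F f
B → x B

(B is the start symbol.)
FIRST sets of the non-terminals at (or reachable through a nullable prefix from) the front of some alternative:
  FIRST(F) = { ',', 'd' }

Productions for B:
  B → ) x: FIRST = { ')' }
  B → f ) d: FIRST = { 'f' }
  B → F ,: FIRST = { ',', 'd' }
  B → , ) d: FIRST = { ',' }
  B → x B: FIRST = { 'x' }
Productions for F:
  F → d ): FIRST = { 'd' }
  F → , F f: FIRST = { ',' }

Conflict for B: B → F , and B → , ) d
  Overlap: { ',' }

Answer: Yes. B → F ',' / B → ',' ')' d on { ',' }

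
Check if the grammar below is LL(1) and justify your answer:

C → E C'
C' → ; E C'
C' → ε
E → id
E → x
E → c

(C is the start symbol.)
Yes, the grammar is LL(1).

A grammar is LL(1) if for each non-terminal N with multiple productions, the predict sets of those productions are pairwise disjoint, where PREDICT(N → α) = (FIRST(α) \ {ε}) ∪ (FOLLOW(N) if α ⇒* ε).

Relevant sets:
  FOLLOW(C') = { $ }

For C':
  PREDICT(C' → ';' E C') = { ';' }
  PREDICT(C' → ε) = { $ }
For E:
  PREDICT(E → id) = { 'id' }
  PREDICT(E → x) = { 'x' }
  PREDICT(E → c) = { 'c' }
C has a single production, so nothing to check there.

All predict sets are disjoint. The grammar IS LL(1).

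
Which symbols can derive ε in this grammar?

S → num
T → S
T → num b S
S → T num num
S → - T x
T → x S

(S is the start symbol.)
None

A non-terminal is nullable if it can derive ε (the empty string): either it has an ε-production, or it has a production whose right-hand side consists entirely of nullable non-terminals.

There are no ε-productions, so no non-terminal can derive ε.
No non-terminals are nullable.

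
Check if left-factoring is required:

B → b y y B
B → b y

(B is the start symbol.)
Yes, B has productions with common prefix 'b y'

Left-factoring is needed when two productions for the same non-terminal
share a common prefix on the right-hand side.

Productions for B:
  B → b y y B
  B → b y

Found common prefix 'b y' in productions for B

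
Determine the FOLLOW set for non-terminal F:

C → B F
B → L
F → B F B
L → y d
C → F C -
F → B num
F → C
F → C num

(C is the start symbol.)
In C → B F: F is at the end, add FOLLOW(C)
In F → B F B: F is followed by B, add FIRST(B) \ {ε} = { 'y' }
In C → F C -: F is followed by C '-', add FIRST(C '-') \ {ε} = { 'y' }

The FOLLOW sets referred to above (computed the same way, to a fixed point):
  FOLLOW(C) = { $, '-', 'num', 'y' }

Taking the union: FOLLOW(F) = { $, '-', 'num', 'y' }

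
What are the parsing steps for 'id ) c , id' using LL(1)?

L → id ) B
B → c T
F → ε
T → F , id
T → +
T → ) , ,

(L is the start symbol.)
LL(1) parsing maintains a stack (initially the start symbol over $) and the input. At each step: if the stack top is a terminal, match it against the current input token; if it is a non-terminal N, replace it with the RHS of M[N, lookahead] (the unique production whose predict set contains the lookahead).

Stack is shown with the top on the left.

Stack     Input          Action
-------------------------------
L $       id ) c , id $  output L → id ) B
id ) B $  id ) c , id $  match 'id'
) B $     ) c , id $     match ')'
B $       c , id $       output B → c T
c T $     c , id $       match 'c'
T $       , id $         output T → F , id
F , id $  , id $         output F → ε
, id $    , id $         match ','
id $      id $           match 'id'
$         $              accept

The string is accepted.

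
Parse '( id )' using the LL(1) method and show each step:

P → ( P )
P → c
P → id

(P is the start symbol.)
LL(1) parsing maintains a stack (initially the start symbol over $) and the input. At each step: if the stack top is a terminal, match it against the current input token; if it is a non-terminal N, replace it with the RHS of M[N, lookahead] (the unique production whose predict set contains the lookahead).

Stack is shown with the top on the left.

Stack    Input     Action
-------------------------
P $      ( id ) $  output P → ( P )
( P ) $  ( id ) $  match '('
P ) $    id ) $    output P → id
id ) $   id ) $    match 'id'
) $      ) $       match ')'
$        $         accept

The string is accepted.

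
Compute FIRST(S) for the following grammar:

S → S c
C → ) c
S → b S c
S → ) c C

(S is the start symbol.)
{ ')', 'b' }

To compute FIRST(S), examine every production with S on the left-hand side, reading each right-hand side left to right until a non-nullable symbol is reached.

From S → S c:
  - S is the symbol being defined: contributes nothing new
    S is not nullable, so stop
From S → b S c:
  - b is a terminal: add 'b' and stop
From S → ) c C:
  - ')' is a terminal: add ')' and stop

Collecting: FIRST(S) = { ')', 'b' }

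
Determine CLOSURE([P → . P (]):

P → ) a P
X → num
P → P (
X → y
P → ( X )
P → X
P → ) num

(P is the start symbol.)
Start with: [P → . P (]
  [P → . P (] has the dot before P: add [P → . ) a P], [P → . ( X )], [P → . X], [P → . ) num]
  [P → . X] has the dot before X: add [X → . num], [X → . y]
No further items can be added.

CLOSURE = { [P → . ( X )], [P → . ) a P], [P → . ) num], [P → . P (], [P → . X], [X → . num], [X → . y] }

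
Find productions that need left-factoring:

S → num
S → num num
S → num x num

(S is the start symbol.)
Yes, S has productions with common prefix 'num'

Left-factoring is needed when two productions for the same non-terminal
share a common prefix on the right-hand side.

Productions for S:
  S → num
  S → num num
  S → num x num

Found common prefix 'num' in productions for S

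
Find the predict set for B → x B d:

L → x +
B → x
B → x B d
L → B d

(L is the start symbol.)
{ 'x' }

PREDICT(B → x B d) = (FIRST(RHS) \ {ε}) ∪ (FOLLOW(B) if ε ∈ FIRST(RHS), i.e. RHS ⇒* ε)
FIRST(x B d) = { 'x' }
ε ∉ FIRST(x B d), so FOLLOW(B) is not added.
PREDICT(B → x B d) = { 'x' }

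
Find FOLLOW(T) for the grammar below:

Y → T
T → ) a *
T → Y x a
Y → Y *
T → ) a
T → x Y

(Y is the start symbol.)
{ $, '*', 'x' }

To compute FOLLOW(T), find every occurrence of T on a right-hand side N → α T β: add FIRST(β) \ {ε}, and if β is empty or nullable also add FOLLOW(N). Iterate to a fixed point.

In Y → T: T is at the end, add FOLLOW(Y)

The FOLLOW sets referred to above (computed the same way, to a fixed point):
  FOLLOW(Y) = { $, '*', 'x' }

Taking the union: FOLLOW(T) = { $, '*', 'x' }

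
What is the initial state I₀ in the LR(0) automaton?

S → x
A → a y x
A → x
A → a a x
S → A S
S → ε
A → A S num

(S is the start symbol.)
{ [A → . A S num], [A → . a a x], [A → . a y x], [A → . x], [S → . A S], [S → . x], [S → .], [S' → . S] }

First, augment the grammar with S' → S
I₀ = CLOSURE({ [S' → . S] }):
  [S' → . S] has the dot before S: add [S → . x], [S → . A S], [S → .]
  [S → . A S] has the dot before A: add [A → . a y x], [A → . x], [A → . a a x], [A → . A S num]
No further items can be added.

I₀ = { [A → . A S num], [A → . a a x], [A → . a y x], [A → . x], [S → . A S], [S → . x], [S → .], [S' → . S] }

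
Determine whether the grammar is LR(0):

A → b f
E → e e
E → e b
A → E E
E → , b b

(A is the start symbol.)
Yes, the grammar is LR(0)

A grammar is LR(0) if no state in the canonical LR(0) collection has:
  - both a shift item (dot before a terminal) and a complete item (shift-reduce conflict), or
  - two or more complete items (reduce-reduce conflict; the accept item [A' → A .] counts as a complete item here).

Augment with A' → A and build the canonical LR(0) collection (I0 = CLOSURE({[A' → . A]}), then GOTO on every symbol after a dot until no new states appear). It has 12 states:
  I0: { [A → . E E], [A → . b f], [A' → . A], [E → . , b b], [E → . e b], [E → . e e] }  — shift
  I1: { [E → , . b b] }  — shift
  I2: { [A' → A .] }  — accept
  I3: { [A → E . E], [E → . , b b], [E → . e b], [E → . e e] }  — shift
  I4: { [A → b . f] }  — shift
  I5: { [E → e . b], [E → e . e] }  — shift
  I6: { [E → e b .] }  — reduce
  I7: { [E → e e .] }  — reduce
  I8: { [A → b f .] }  — reduce
  I9: { [A → E E .] }  — reduce
  I10: { [E → , b . b] }  — shift
  I11: { [E → , b b .] }  — reduce

Every state is either a pure shift/goto state or contains exactly one complete item and nothing to shift — no conflicts. The grammar is LR(0).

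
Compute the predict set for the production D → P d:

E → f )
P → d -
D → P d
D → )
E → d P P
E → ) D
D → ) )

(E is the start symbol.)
{ 'd' }

PREDICT(D → P d) = (FIRST(RHS) \ {ε}) ∪ (FOLLOW(D) if ε ∈ FIRST(RHS), i.e. RHS ⇒* ε)
FIRST(P) = { 'd' }
FIRST(P d) = { 'd' }
ε ∉ FIRST(P d), so FOLLOW(D) is not added.
PREDICT(D → P d) = { 'd' }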